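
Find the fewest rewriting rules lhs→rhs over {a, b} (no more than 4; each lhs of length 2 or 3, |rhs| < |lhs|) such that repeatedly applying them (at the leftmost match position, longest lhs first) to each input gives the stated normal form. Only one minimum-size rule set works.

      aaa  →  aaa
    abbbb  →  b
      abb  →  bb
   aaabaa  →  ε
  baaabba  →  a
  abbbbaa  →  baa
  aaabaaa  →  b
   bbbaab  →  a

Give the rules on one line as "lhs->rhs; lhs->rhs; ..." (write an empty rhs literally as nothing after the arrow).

ab->; aba->b; abb->bb; bbb->

  | aaa
  | abbbb => bbbb => b
  | abb => bb
  | aaabaa => aaba => ab => ε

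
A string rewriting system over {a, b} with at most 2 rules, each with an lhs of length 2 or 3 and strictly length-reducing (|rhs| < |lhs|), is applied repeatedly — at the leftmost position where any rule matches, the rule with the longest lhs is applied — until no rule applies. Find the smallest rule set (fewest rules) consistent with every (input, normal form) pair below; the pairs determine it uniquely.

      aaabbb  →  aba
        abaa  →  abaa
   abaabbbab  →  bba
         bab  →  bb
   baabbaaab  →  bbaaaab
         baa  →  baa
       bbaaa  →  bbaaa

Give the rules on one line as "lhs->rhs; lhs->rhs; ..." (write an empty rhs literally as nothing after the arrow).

abb->ba; bab->bb

  | aaabbb => aabab => aabb => aba
  | abaa
  | abaabbbab => abababab => abbabab => baabab => baabb => baba => bba
  | bab => bb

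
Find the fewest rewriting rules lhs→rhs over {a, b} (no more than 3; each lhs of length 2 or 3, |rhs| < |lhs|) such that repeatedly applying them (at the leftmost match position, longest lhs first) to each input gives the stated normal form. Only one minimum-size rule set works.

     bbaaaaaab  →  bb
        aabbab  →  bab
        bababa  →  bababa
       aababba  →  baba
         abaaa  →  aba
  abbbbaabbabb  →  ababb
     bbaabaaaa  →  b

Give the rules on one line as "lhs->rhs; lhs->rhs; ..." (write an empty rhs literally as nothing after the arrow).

  | bbaaaaaab => baaaaaab => baaaab => baab => bb
  | aabbab => bbab => bab
  | bababa
  | aababba => babba => baba

aa->; bba->ba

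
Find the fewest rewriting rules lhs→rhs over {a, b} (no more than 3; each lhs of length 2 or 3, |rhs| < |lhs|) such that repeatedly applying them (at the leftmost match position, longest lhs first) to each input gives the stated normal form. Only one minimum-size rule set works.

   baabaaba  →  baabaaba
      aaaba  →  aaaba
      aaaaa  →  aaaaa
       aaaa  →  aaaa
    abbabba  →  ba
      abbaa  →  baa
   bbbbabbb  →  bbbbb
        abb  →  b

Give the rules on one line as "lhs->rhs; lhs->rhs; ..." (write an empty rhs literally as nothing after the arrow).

abb->b; bab->

  | baabaaba
  | aaaba
  | aaaaa
  | aaaa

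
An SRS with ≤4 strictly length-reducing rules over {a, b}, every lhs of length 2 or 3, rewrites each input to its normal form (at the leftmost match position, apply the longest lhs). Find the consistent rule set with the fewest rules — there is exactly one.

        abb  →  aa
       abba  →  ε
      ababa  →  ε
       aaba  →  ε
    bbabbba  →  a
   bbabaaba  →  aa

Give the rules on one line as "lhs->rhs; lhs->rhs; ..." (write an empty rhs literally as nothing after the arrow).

  | abb => aa
  | abba => aaa => ε
  | ababa => aaba => aaa => ε
  | aaba => aaa => ε

aaa->; ba->a; bb->a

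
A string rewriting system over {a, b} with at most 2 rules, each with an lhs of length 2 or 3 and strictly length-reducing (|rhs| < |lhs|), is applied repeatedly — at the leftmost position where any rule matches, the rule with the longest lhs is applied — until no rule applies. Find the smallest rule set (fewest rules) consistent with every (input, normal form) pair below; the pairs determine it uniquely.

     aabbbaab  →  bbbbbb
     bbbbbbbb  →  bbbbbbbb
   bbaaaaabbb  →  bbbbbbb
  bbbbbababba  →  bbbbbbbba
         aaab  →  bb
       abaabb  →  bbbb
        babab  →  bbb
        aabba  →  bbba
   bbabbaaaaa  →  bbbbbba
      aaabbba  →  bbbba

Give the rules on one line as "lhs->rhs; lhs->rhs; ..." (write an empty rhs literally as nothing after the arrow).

aa->b; ab->b

  | aabbbaab => bbbbaab => bbbbbb
  | bbbbbbbb
  | bbaaaaabbb => bbbaaabbb => bbbbabbb => bbbbbbb
  | bbbbbababba => bbbbbbabba => bbbbbbbba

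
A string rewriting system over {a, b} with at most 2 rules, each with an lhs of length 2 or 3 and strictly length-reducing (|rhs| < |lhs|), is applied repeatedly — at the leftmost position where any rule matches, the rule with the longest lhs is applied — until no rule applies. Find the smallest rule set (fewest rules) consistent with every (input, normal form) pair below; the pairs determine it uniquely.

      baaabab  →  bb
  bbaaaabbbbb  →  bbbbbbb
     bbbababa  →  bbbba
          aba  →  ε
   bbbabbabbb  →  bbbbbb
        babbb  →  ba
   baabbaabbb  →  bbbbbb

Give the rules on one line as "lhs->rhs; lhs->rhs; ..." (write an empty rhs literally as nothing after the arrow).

  | baaabab => babab => baab => bb
  | bbaaaabbbbb => bbaabbbbb => bbbbbbb
  | bbbababa => bbbaaba => bbbba
  | aba => aa => ε

aa->; ab->a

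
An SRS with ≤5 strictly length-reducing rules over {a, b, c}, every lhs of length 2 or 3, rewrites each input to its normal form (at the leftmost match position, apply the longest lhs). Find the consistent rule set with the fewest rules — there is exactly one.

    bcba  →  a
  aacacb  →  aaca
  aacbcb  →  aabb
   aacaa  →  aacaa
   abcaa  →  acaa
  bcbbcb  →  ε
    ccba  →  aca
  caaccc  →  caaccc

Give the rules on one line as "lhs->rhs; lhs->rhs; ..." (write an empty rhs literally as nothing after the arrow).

bc->c; cb->; cbc->b; ccb->ac

  | bcba => cba => a
  | aacacb => aaca
  | aacbcb => aabb
  | aacaa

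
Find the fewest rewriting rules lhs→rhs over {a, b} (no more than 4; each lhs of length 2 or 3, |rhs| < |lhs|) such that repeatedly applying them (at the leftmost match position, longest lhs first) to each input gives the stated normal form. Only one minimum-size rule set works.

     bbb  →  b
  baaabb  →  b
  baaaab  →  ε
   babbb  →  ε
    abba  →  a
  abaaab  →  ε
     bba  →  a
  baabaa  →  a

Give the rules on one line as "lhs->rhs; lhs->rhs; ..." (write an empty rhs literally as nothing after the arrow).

aa->a; ab->b; bb->

  | bbb => b
  | baaabb => baabb => babb => bbb => b
  | baaaab => baaab => baab => bab => bb => ε
  | babbb => bbbb => bb => ε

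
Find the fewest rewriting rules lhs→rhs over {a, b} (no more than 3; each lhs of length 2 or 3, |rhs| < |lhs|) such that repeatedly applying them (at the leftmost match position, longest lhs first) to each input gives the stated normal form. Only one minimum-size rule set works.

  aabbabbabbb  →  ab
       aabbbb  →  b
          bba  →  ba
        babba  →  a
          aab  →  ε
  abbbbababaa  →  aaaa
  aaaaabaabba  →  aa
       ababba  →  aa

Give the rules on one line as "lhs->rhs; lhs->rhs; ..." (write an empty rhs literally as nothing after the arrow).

aab->; bab->aa; bb->b

  | aabbabbabbb => babbabbb => aababbb => abbb => abb => ab
  | aabbbb => bbb => bb => b
  | bba => ba
  | babba => aaba => a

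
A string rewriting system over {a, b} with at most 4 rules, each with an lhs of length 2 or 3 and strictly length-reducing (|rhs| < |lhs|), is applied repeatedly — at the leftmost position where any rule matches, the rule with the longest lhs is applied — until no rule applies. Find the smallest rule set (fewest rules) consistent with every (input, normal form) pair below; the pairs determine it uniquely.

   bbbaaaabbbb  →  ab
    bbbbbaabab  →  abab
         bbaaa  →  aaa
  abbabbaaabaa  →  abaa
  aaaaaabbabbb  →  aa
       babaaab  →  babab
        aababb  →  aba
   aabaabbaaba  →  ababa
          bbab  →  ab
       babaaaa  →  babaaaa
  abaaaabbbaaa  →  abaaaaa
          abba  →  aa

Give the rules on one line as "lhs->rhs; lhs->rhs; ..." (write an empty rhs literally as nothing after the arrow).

  | bbbaaaabbbb => aaaaabbbb => aaaabbbb => aaabbbb => aabbbb => abbbb => aab => ab
  | bbbbbaabab => abbaabab => aaabab => aabab => abab
  | bbaaa => aaa
  | abbabbaaabaa => aabbaaabaa => abbaaabaa => aaaabaa => aaabaa => aabaa => abaa

aab->ab; bb->; bbb->a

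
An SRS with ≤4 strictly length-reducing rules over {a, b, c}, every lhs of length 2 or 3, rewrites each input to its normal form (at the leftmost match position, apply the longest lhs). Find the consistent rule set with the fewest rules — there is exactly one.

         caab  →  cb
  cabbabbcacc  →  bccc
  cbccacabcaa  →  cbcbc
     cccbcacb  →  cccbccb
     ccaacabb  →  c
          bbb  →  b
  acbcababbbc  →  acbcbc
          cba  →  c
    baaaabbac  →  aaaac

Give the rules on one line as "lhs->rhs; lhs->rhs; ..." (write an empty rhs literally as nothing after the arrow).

ba->; bb->; ca->c; cca->bc

  | caab => cab => cb
  | cabbabbcacc => cbbabbcacc => cabbcacc => cbbcacc => ccacc => bccc
  | cbccacabcaa => cbbccabcaa => cccabcaa => cbcbcaa => cbcbca => cbcbc
  | cccbcacb => cccbccb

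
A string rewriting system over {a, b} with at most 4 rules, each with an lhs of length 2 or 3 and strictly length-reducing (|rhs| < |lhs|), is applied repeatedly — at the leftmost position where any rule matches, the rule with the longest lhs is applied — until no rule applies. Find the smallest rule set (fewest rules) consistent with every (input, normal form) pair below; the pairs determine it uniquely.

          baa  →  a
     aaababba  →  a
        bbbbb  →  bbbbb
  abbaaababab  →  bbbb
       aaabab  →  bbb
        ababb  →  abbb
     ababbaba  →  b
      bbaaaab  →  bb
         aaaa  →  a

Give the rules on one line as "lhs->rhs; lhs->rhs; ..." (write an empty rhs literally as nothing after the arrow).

aa->b; ba->a; baa->a; bab->bb

  | baa => a
  | aaababba => bababba => bbabba => bbbba => bbba => bba => ba => a
  | bbbbb
  | abbaaababab => abaababab => aababab => bbabab => bbbab => bbbb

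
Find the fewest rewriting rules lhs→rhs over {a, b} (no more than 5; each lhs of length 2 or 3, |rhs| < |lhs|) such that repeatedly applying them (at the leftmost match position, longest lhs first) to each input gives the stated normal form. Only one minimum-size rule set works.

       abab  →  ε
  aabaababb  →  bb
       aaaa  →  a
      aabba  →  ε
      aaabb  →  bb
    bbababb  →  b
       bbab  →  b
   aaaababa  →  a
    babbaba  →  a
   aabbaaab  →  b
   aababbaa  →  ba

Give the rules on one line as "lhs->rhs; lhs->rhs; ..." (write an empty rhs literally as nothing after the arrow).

  | abab => bab => ε
  | aabaababb => abaababb => baababb => bababb => abb => bb
  | aaaa => aaa => aa => a
  | aabba => abba => bba => ε

aa->a; ab->b; bab->; bba->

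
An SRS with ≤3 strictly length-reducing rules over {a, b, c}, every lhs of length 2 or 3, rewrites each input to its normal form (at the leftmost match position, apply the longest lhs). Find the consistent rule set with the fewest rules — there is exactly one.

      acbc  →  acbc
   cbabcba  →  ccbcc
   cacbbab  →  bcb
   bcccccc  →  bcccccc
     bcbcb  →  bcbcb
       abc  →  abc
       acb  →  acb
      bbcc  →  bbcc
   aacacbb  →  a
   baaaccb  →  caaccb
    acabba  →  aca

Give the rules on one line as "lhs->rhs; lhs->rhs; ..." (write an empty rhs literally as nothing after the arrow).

  | acbc
  | cbabcba => ccbcba => ccbcc
  | cacbbab => bbab => bcb
  | bcccccc

abb->; ba->c; cac->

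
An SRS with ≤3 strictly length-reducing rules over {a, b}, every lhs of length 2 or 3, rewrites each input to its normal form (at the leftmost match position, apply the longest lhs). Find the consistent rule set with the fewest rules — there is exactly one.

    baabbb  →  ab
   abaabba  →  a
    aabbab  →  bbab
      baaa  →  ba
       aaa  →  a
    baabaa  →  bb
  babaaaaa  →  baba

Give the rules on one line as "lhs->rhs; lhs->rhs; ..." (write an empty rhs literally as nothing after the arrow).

aa->; bbb->a

  | baabbb => bbbb => ab
  | abaabba => abbba => aaa => a
  | aabbab => bbab
  | baaa => ba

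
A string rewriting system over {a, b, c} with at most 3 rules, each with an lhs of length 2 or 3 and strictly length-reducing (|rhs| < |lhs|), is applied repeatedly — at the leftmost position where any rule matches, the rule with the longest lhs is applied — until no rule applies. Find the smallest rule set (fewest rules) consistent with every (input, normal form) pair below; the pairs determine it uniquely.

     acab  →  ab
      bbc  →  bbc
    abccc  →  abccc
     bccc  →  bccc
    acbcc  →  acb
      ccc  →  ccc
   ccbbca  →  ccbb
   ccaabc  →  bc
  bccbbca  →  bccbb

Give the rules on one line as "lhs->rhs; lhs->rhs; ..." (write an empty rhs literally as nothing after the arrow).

  | acab => ab
  | bbc
  | abccc
  | bccc

ca->; cbc->cb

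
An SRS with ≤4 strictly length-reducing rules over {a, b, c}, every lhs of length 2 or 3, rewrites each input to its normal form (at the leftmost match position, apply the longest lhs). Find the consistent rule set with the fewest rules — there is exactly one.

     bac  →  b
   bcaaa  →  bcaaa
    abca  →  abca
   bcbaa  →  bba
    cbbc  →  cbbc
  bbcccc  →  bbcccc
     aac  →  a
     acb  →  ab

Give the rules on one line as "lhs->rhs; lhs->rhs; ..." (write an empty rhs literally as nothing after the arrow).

ac->; acb->ab; cba->b

  | bac => b
  | bcaaa
  | abca
  | bcbaa => bba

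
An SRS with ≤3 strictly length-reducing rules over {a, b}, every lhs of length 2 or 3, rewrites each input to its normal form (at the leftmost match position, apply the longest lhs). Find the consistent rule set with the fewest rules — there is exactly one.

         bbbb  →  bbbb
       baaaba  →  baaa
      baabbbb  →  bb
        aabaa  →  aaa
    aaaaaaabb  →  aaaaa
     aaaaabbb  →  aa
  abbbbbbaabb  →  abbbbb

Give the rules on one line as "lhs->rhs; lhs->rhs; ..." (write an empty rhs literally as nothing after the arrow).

  | bbbb
  | baaaba => baaa
  | baabbbb => babbb => bb
  | aabaa => aaa

aab->a; bab->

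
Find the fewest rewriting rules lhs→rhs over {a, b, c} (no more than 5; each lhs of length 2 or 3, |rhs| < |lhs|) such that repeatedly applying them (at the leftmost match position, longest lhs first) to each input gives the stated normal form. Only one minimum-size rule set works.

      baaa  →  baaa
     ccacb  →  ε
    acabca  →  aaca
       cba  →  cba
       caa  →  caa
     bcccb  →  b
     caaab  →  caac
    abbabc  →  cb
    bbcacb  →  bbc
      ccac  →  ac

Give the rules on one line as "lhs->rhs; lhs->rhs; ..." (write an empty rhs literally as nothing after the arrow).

ab->c; acb->; cc->; ccc->ac

  | baaa
  | ccacb => acb => ε
  | acabca => accca => aaca
  | cba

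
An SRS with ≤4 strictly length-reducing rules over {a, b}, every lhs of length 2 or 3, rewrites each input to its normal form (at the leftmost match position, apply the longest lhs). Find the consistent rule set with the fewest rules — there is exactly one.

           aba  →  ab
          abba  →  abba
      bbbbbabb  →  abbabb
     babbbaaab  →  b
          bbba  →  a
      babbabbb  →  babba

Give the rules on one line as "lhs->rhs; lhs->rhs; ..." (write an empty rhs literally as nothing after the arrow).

  | aba => ab
  | abba
  | bbbbbabb => abbabb
  | babbbaaab => baaaaab => baaaab => baaab => baab => b

aa->a; aab->; aba->ab; bbb->a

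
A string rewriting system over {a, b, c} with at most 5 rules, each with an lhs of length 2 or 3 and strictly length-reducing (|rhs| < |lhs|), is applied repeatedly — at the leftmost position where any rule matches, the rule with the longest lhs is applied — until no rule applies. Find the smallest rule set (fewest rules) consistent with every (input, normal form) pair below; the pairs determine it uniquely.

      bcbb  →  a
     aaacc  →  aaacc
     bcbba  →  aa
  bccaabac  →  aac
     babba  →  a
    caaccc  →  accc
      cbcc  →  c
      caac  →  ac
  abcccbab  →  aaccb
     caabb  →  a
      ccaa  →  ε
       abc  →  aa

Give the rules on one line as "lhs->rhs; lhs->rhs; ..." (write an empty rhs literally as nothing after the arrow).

ba->; bb->; bc->a; ca->

  | bcbb => abb => a
  | aaacc
  | bcbba => abba => aa
  | bccaabac => acaabac => aabac => aac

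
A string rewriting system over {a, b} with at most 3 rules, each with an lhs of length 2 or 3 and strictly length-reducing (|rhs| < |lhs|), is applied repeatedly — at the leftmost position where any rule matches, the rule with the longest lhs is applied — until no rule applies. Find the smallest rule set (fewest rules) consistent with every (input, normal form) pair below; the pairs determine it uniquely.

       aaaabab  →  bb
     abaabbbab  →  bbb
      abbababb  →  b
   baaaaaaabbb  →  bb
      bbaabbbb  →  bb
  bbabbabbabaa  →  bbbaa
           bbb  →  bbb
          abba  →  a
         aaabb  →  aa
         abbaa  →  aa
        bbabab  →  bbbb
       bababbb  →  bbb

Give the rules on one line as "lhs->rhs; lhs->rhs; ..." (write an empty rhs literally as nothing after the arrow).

  | aaaabab => aaabab => aabab => abab => bab => bb
  | abaabbbab => baabbbab => babab => bbab => bbb
  | abbababb => ababb => babb => b
  | baaaaaaabbb => baaaaaab => baaaaab => baaaab => baaab => baab => bab => bb

ab->b; abb->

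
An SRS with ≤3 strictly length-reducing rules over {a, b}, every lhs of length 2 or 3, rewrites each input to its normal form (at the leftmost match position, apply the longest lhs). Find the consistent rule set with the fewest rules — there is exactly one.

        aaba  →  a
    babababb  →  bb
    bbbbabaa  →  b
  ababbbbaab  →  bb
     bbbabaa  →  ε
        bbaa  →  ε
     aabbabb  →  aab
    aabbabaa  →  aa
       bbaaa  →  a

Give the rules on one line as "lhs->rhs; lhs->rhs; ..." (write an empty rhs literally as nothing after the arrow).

  | aaba => a
  | babababb => baababb => ababb => bb
  | bbbbabaa => bbbbaaa => bbbaa => bba => b
  | ababbbbaab => bbbbaab => bbbab => bbba => bb

aba->; ba->; bab->ba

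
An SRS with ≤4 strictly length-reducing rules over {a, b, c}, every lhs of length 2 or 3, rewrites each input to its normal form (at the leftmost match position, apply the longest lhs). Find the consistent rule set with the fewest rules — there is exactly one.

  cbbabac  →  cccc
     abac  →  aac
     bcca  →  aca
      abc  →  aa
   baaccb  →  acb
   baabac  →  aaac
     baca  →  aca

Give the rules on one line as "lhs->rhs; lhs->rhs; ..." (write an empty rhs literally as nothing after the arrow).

  | cbbabac => cbabac => ccbac => cccc
  | abac => aac
  | bcca => aca
  | abc => aa

acc->c; ba->a; bc->a; cba->cc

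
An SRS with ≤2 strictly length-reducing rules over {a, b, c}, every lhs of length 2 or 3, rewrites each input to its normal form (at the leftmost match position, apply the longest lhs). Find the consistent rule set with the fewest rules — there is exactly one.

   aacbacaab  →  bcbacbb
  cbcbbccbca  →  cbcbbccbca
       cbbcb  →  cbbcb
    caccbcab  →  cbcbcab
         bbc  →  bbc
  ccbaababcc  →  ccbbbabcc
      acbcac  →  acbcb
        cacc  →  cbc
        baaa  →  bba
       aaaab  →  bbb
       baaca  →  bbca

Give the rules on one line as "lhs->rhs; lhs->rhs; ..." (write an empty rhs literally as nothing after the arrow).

  | aacbacaab => bcbacaab => bcbacbb
  | cbcbbccbca
  | cbbcb
  | caccbcab => cbcbcab

aa->b; cac->cb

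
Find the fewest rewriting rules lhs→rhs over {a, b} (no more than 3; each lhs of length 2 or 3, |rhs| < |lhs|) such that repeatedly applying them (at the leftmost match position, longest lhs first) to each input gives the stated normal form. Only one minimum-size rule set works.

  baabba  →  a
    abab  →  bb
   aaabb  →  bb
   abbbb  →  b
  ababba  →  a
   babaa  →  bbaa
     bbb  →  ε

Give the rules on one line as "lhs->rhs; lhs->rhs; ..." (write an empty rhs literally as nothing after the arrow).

  | baabba => babba => bbba => a
  | abab => bab => bb
  | aaabb => aabb => abb => bb
  | abbbb => bbbb => b

ab->b; bbb->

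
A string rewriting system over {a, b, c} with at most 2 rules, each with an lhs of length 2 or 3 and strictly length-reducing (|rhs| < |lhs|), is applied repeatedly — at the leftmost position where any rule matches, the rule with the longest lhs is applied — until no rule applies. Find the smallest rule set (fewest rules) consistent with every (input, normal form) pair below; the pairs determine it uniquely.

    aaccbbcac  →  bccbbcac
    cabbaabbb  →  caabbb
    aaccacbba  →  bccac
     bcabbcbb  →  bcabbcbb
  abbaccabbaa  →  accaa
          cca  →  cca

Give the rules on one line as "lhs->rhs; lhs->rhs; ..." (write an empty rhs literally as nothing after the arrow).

  | aaccbbcac => bccbbcac
  | cabbaabbb => caabbb
  | aaccacbba => bccacbba => bccac
  | bcabbcbb

aac->bc; bba->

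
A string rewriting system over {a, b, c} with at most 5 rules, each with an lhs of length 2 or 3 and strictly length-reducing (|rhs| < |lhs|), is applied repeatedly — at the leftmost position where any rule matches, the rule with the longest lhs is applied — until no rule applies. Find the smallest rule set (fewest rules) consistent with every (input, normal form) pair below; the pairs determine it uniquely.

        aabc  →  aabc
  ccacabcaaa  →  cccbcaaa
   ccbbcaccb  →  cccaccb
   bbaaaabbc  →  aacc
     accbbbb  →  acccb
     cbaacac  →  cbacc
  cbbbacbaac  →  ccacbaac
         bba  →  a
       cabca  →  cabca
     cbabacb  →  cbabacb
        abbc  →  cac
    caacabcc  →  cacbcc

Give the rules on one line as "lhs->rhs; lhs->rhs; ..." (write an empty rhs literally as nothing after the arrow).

abb->ca; aca->c; bb->; bbb->c

  | aabc
  | ccacabcaaa => cccbcaaa
  | ccbbcaccb => cccaccb
  | bbaaaabbc => aaaabbc => aaacac => aacc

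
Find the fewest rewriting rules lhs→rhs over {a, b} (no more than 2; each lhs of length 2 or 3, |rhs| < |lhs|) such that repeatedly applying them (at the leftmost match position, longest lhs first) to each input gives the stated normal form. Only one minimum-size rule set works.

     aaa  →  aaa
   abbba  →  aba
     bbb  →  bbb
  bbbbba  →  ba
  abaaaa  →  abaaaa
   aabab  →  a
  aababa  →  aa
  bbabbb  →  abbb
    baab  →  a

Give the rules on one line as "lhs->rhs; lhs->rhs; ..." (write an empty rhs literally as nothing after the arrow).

  | aaa
  | abbba => aba
  | bbb
  | bbbbba => bbba => ba

aab->ba; bba->a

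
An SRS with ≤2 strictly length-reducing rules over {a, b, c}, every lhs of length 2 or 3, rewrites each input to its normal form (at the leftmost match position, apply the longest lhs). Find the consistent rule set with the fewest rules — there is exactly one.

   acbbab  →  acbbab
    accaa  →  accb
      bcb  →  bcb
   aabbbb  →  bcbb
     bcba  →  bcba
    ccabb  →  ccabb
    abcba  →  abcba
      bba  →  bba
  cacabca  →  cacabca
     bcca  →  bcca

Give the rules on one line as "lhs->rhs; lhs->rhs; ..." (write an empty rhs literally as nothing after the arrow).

  | acbbab
  | accaa => accb
  | bcb
  | aabbbb => bbbbb => bcbb

aa->b; bbb->bc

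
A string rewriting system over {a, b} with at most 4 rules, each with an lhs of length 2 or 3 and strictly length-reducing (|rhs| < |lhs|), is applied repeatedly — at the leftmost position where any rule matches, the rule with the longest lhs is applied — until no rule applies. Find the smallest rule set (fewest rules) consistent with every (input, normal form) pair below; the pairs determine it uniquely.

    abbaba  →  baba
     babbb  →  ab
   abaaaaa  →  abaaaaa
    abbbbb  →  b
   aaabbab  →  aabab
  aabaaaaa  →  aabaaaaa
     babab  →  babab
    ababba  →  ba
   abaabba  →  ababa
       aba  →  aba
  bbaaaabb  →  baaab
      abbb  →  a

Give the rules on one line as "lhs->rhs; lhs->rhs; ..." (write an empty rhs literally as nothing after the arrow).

  | abbaba => baba
  | babbb => bbb => ab
  | abaaaaa
  | abbbbb => bbbb => abb => b

abb->b; bb->a; bba->ba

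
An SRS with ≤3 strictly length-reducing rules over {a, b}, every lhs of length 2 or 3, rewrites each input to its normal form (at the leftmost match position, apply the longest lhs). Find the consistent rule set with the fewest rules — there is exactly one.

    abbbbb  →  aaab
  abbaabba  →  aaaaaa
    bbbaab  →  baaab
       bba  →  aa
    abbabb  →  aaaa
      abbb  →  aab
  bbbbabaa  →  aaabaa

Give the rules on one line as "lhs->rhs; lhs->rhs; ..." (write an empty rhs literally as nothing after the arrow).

abb->aa; bba->aa

  | abbbbb => aabbb => aaab
  | abbaabba => aaaabba => aaaaaa
  | bbbaab => baaab
  | bba => aa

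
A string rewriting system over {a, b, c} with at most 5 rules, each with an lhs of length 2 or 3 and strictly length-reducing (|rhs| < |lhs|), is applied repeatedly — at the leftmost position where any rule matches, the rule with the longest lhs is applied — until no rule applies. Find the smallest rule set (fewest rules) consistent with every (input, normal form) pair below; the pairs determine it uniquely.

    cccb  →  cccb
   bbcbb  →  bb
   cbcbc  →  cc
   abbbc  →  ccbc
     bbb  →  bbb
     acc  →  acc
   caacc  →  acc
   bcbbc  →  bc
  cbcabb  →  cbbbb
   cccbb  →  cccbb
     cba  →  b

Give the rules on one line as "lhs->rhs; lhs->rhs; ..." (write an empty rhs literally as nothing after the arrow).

abb->cc; ba->a; bcb->; ca->b

  | cccb
  | bbcbb => bb
  | cbcbc => cc
  | abbbc => ccbc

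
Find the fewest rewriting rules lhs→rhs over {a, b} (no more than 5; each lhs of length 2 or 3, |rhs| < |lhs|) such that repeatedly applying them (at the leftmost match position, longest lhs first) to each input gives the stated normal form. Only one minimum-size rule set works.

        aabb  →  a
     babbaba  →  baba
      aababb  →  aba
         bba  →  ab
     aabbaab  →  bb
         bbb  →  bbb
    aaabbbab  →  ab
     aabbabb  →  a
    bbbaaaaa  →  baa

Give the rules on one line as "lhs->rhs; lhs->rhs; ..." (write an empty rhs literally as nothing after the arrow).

aaa->b; aab->ab; abb->a; bba->ab

  | aabb => abb => a
  | babbaba => baaba => baba
  | aababb => ababb => aba
  | bba => ab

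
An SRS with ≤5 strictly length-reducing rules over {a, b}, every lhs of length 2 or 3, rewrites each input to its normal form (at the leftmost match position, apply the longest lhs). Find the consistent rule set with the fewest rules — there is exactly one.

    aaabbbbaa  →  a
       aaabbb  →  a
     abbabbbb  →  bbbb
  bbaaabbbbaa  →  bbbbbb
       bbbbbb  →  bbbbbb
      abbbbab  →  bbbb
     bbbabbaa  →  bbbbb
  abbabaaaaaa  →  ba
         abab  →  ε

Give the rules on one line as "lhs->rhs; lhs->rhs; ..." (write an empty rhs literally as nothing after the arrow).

  | aaabbbbaa => aabbbbaa => aabbbaa => aabbaa => aabaa => aaaa => aaa => aa => a
  | aaabbb => aabbb => aabb => aab => aa => a
  | abbabbbb => babbbb => bbbb
  | bbaaabbbbaa => bbaabbbbaa => bbabbbbaa => bbbbbbaa => bbbbbba => bbbbbb

aa->a; aab->aa; ab->; bba->bb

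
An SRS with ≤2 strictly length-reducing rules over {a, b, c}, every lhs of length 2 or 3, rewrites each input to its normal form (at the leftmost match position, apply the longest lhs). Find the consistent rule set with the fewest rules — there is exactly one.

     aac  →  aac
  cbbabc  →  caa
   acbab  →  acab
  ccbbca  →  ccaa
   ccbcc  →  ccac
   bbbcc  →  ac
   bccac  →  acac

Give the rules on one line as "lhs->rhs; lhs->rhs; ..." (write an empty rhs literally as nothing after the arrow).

  | aac
  | cbbabc => cbabc => cabc => caa
  | acbab => acab
  | ccbbca => ccbaa => ccaa

ba->a; bc->a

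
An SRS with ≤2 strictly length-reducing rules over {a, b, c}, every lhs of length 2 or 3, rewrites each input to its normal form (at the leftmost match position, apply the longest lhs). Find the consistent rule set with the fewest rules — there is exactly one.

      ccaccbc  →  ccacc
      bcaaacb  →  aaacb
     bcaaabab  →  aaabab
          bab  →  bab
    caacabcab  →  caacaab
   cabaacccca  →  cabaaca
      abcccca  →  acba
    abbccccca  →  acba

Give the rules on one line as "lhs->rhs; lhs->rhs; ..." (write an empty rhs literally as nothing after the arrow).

bc->; ccc->cb

  | ccaccbc => ccacc
  | bcaaacb => aaacb
  | bcaaabab => aaabab
  | bab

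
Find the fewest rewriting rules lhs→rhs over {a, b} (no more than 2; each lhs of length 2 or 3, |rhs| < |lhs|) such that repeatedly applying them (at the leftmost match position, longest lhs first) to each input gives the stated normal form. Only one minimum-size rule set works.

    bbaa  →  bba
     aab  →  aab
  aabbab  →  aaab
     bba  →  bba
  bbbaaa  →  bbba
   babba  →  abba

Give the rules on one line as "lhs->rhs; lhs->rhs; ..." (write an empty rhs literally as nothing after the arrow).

baa->ba; bab->ab

  | bbaa => bba
  | aab
  | aabbab => aabab => aaab
  | bba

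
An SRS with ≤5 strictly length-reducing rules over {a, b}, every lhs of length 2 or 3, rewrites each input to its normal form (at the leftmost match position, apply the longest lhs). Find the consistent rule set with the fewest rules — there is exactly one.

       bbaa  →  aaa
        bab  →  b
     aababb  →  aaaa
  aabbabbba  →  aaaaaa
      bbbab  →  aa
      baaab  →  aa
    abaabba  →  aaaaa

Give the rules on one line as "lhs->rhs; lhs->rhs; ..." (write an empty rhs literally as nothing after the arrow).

  | bbaa => aaa
  | bab => b
  | aababb => aaabb => aaaa
  | aabbabbba => aaaabbba => aaaaaba => aaaaaa

ab->a; abb->aa; ba->; bb->a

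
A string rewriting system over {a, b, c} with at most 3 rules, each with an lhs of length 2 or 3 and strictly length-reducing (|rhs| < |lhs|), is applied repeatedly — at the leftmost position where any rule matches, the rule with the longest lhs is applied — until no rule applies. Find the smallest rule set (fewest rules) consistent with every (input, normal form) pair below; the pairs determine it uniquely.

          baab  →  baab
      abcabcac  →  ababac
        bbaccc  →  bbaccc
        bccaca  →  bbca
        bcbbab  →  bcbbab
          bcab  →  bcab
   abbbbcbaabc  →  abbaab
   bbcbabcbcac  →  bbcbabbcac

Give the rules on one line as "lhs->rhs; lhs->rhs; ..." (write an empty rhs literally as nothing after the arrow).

  | baab
  | abcabcac => ababcac => ababac
  | bbaccc
  | bccaca => bbca

abc->ab; bbb->; cca->b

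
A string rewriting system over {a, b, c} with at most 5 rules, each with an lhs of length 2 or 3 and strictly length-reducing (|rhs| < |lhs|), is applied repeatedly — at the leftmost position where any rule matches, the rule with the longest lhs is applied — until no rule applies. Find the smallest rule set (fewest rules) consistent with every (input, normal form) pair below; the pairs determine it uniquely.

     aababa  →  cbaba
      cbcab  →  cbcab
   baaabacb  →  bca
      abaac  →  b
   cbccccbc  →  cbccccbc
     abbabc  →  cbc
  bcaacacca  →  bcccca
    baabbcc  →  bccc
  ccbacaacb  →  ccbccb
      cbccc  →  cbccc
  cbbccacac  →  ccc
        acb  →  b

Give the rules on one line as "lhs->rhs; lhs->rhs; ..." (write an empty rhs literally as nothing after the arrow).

  | aababa => cbaba
  | cbcab
  | baaabacb => bcabacb => bcabb => bca
  | abaac => abcc => bac => b

aa->c; abc->ba; ac->; bb->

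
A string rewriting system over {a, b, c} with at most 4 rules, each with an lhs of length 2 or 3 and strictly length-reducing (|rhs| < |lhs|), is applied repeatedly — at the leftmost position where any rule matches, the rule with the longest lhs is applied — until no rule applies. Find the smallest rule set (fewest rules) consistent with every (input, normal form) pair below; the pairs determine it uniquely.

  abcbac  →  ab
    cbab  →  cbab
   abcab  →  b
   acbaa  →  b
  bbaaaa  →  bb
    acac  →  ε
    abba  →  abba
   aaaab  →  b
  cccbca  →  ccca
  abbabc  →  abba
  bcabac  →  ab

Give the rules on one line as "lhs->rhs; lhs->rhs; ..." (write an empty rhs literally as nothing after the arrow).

  | abcbac => abac => ab
  | cbab
  | abcab => aab => b
  | acbaa => baa => b

aa->; ac->; bc->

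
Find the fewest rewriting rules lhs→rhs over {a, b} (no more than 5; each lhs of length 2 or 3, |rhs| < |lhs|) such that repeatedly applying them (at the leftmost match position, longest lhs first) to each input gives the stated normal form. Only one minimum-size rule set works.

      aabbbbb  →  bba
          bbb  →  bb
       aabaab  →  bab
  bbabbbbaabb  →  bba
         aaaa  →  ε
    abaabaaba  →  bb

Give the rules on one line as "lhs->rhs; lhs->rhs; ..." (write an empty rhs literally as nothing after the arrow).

  | aabbbbb => babbbb => bbabb => bbba => bba
  | bbb => bb
  | aabaab => baaab => bab
  | bbabbbbaabb => bbbabbaabb => bbabbaabb => bbbaaabb => bbaaabb => bbabb => bbba => bba

aa->; aab->ba; abb->ba; bbb->bb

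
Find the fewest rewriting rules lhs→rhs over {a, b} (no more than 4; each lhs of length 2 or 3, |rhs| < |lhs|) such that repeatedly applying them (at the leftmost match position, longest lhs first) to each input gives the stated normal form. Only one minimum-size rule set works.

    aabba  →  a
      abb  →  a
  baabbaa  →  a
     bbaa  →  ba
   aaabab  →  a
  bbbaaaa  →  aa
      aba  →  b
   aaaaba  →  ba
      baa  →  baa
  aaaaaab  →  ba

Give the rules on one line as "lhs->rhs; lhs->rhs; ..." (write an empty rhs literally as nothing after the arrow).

aaa->ba; ab->a; aba->b; bb->a

  | aabba => aaba => ab => a
  | abb => ab => a
  | baabbaa => baabaa => baba => bb => a
  | bbaa => aaa => ba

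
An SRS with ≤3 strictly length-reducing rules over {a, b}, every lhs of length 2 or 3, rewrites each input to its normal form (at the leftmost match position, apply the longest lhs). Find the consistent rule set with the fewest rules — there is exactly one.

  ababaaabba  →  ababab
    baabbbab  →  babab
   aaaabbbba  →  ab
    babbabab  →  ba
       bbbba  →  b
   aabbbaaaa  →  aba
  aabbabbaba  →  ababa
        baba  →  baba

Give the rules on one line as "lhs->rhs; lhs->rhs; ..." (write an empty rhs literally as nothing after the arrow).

aa->a; bb->; bba->b

  | ababaaabba => ababaabba => abababba => ababab
  | baabbbab => babbbab => babab
  | aaaabbbba => aaabbbba => aabbbba => abbbba => abba => ab
  | babbabab => babbab => babb => ba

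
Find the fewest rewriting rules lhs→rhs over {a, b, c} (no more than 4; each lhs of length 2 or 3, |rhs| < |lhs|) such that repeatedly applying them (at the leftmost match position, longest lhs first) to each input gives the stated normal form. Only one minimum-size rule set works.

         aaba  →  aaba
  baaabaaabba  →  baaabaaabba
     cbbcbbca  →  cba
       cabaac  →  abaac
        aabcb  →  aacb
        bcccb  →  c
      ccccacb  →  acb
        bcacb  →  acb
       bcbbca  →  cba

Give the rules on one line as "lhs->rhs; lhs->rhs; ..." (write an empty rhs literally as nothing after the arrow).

  | aaba
  | baaabaaabba
  | cbbcbbca => cbcbbca => cbbbca => cbbca => cbca => cba
  | cabaac => abaac

bc->c; ca->a; cbc->cb; ccb->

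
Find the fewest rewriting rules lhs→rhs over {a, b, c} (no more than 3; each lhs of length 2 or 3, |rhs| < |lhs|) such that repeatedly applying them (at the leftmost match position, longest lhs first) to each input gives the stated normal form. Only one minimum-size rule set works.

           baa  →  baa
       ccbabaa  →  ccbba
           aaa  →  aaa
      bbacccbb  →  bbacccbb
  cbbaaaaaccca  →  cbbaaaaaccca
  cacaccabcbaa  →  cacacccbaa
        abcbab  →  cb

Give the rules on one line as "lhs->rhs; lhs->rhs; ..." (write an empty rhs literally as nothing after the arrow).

ab->; aba->b

  | baa
  | ccbabaa => ccbba
  | aaa
  | bbacccbb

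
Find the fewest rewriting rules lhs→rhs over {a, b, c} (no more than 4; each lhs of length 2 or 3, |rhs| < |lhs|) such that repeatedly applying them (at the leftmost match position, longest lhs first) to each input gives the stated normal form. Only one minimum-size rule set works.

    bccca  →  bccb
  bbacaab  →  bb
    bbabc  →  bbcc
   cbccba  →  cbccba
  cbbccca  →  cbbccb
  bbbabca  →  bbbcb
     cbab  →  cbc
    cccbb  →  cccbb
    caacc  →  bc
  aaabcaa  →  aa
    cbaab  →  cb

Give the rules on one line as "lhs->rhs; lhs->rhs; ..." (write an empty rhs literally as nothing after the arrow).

  | bccca => bccb
  | bbacaab => bbaab => bbac => bb
  | bbabc => bbcc
  | cbccba

ab->c; ac->; ca->b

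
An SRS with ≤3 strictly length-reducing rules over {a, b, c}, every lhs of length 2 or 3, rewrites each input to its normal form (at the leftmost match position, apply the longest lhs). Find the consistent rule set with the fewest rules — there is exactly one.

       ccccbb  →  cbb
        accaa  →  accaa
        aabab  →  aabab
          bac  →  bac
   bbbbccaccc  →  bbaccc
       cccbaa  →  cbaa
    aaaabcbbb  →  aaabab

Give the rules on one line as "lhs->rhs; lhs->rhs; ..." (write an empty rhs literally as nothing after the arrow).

abb->ba; bc->; ccb->cb

  | ccccbb => cccbb => ccbb => cbb
  | accaa
  | aabab
  | bac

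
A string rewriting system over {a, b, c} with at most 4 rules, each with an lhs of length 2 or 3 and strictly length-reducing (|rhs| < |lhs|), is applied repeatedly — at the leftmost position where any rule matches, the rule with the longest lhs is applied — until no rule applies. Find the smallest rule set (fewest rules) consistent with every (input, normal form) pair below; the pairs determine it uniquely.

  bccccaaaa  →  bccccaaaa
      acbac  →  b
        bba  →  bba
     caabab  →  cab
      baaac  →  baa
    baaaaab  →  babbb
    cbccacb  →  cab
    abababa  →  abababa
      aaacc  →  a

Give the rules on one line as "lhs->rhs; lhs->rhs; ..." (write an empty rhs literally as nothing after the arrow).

  | bccccaaaa
  | acbac => bac => b
  | bba
  | caabab => cbbab => cbab => cab

aab->bb; ac->; cb->c; ccb->ab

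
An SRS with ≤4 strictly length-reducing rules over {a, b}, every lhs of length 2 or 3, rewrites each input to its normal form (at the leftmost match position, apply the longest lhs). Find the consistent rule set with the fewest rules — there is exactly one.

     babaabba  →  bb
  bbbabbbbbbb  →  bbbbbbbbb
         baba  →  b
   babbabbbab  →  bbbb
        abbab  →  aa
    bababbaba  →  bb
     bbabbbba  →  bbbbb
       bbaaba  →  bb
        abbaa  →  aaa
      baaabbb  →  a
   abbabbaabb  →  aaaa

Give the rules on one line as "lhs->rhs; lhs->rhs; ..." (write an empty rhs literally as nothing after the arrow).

  | babaabba => baabba => bba => bb
  | bbbabbbbbbb => bbbbbbbbb
  | baba => ba => b
  | babbabbbab => bbabbbab => bbbbab => bbbb

ab->a; ba->b; baa->; bab->b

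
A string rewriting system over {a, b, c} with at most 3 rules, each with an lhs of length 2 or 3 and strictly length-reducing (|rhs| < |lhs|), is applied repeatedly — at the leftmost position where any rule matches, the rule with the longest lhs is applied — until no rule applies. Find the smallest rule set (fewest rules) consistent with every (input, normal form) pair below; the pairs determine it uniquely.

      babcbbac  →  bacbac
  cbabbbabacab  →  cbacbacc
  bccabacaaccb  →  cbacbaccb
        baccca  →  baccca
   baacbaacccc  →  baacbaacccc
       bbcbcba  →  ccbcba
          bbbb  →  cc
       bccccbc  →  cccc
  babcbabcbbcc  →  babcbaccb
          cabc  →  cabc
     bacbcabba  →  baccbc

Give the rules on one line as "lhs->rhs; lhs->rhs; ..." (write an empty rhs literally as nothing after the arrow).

  | babcbbac => babccac => bacbac
  | cbabbbabacab => cbacbabacab => cbacbabccb => cbacbacbb => cbacbacc
  | bccabacaaccb => cbabacaaccb => cbabccaccb => cbacbaccb
  | baccca

aca->cc; bb->c; bcc->cb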